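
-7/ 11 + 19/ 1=202/ 11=18.36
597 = 597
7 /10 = 0.70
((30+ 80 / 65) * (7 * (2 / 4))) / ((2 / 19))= 26999 / 26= 1038.42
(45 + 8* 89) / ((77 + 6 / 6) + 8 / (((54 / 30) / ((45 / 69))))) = 52233 / 5582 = 9.36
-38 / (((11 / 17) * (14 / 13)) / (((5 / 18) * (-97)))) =2036515 / 1386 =1469.35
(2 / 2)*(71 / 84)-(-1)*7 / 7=155 / 84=1.85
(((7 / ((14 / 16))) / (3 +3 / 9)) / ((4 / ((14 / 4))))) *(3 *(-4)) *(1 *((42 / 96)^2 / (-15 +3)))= 0.40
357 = 357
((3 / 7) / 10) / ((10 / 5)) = 3 / 140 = 0.02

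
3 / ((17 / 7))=21 / 17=1.24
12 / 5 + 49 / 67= 1049 / 335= 3.13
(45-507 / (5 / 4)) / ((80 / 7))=-12621 / 400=-31.55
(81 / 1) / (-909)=-9 / 101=-0.09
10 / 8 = 1.25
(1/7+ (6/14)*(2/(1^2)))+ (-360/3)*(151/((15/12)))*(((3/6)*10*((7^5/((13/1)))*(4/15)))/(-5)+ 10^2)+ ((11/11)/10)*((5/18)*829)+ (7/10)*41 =8302504439/2340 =3548078.82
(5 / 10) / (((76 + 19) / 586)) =293 / 95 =3.08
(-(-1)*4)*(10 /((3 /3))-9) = 4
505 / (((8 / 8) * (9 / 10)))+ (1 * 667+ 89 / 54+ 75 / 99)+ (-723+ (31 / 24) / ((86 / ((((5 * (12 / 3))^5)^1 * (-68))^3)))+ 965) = -3952606445567999999962388975 / 25542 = -154749293147286821703953.80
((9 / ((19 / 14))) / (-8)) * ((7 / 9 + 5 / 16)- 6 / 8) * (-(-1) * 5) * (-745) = 1277675 / 1216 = 1050.72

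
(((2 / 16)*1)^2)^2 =1 / 4096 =0.00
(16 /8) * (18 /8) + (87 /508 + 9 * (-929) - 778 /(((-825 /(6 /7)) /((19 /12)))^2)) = -8356.33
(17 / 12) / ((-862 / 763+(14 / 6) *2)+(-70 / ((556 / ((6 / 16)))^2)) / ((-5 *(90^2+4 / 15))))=3897656884129792 / 9731070893818273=0.40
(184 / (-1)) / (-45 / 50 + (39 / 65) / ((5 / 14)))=-9200 / 39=-235.90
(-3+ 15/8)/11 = -9/88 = -0.10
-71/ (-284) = 1/ 4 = 0.25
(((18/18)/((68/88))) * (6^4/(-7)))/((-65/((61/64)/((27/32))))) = 32208/7735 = 4.16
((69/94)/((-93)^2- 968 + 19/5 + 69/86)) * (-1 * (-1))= 4945/51775341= 0.00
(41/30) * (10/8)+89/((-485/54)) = -8.20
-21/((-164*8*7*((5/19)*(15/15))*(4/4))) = 57/6560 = 0.01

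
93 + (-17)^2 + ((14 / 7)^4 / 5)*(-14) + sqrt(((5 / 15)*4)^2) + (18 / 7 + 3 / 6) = 71737 / 210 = 341.60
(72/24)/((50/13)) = 39/50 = 0.78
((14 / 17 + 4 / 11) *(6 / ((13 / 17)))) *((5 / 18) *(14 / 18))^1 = 2590 / 1287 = 2.01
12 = 12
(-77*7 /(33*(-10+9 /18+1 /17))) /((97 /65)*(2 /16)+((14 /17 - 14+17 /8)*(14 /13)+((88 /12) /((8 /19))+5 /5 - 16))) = -14727440 /79156353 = -0.19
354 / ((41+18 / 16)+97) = 944 / 371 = 2.54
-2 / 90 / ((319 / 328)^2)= -107584 / 4579245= -0.02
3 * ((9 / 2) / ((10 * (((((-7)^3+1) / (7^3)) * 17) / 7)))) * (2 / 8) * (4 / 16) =-7203 / 206720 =-0.03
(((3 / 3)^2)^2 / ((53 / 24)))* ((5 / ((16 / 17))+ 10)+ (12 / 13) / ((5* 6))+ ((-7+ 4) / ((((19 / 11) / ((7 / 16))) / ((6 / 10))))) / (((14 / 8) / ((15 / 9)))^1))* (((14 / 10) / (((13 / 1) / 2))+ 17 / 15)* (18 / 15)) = 232441767 / 21272875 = 10.93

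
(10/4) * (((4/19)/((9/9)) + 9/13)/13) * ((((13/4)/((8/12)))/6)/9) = 0.02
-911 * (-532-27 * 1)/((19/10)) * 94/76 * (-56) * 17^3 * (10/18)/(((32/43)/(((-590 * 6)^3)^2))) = -48372483214271231178967767600000000/361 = -133995798377482634844786100000000.00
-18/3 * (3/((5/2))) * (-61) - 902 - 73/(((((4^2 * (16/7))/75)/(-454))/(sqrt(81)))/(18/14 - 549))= -107212446721/320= -335038896.00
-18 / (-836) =0.02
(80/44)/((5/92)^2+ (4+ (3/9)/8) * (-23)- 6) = -101568/5527885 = -0.02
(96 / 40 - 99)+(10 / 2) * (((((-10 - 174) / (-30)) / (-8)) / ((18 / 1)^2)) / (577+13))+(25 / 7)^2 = -4712171591 / 56201040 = -83.84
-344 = -344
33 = 33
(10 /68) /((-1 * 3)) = -5 /102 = -0.05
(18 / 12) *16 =24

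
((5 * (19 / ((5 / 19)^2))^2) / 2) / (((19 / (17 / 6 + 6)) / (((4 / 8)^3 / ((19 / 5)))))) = 6907013 / 2400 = 2877.92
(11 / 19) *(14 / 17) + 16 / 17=458 / 323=1.42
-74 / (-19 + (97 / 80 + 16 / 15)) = 17760 / 4013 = 4.43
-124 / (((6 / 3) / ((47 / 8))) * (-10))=1457 / 40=36.42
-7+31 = 24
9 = 9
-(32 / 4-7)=-1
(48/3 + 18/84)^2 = 51529/196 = 262.90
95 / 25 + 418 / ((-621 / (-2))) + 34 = 121549 / 3105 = 39.15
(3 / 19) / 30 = 1 / 190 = 0.01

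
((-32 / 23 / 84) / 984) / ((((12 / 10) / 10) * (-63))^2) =-625 / 2122148889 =-0.00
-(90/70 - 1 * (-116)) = -821/7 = -117.29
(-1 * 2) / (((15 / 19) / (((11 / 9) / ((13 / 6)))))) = -836 / 585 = -1.43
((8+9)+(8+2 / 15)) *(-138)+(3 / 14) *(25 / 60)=-971127 / 280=-3468.31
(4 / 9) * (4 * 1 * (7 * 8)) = 896 / 9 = 99.56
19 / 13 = 1.46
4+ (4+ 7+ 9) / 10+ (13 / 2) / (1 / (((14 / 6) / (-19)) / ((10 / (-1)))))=6.08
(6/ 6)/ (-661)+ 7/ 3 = 4624/ 1983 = 2.33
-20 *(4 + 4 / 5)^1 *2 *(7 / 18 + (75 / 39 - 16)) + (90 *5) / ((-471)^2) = 2526425854 / 961311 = 2628.10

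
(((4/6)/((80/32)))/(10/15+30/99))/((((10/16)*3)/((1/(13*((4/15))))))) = 11/260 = 0.04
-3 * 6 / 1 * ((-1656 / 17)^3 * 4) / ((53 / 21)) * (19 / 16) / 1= 8153919260928 / 260389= 31314376.80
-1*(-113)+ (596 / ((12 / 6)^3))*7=1269 / 2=634.50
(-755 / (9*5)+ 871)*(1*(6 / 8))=1922 / 3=640.67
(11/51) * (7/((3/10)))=770/153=5.03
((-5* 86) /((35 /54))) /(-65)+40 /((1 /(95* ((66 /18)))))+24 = 19065692 /1365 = 13967.54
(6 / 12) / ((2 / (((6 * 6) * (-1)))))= -9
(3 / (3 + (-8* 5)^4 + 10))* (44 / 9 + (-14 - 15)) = -217 / 7680039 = -0.00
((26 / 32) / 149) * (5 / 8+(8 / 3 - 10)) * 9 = -6279 / 19072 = -0.33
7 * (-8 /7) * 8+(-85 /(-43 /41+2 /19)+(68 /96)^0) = 3982 /147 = 27.09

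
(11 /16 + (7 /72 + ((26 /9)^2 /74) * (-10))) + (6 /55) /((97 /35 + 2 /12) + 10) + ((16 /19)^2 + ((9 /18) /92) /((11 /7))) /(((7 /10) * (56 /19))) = 34733057923 /3230300769696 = 0.01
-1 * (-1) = 1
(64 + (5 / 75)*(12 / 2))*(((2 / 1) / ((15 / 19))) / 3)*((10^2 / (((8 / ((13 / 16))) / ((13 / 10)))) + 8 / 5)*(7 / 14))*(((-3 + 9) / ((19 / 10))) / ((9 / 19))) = 4830161 / 1800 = 2683.42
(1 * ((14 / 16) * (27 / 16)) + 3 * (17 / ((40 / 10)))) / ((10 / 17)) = 30957 / 1280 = 24.19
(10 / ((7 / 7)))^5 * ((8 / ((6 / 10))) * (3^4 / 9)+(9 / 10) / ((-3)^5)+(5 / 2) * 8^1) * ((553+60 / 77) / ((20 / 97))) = 78171677211500 / 2079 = 37600614339.35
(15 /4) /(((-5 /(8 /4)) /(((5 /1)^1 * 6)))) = -45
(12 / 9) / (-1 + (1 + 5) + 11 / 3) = 2 / 13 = 0.15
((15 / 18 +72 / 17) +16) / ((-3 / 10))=-10745 / 153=-70.23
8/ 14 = 4/ 7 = 0.57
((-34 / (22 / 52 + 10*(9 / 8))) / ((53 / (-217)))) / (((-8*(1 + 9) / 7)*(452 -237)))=-335699 / 69167650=-0.00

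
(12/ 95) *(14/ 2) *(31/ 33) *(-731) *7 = -4250.29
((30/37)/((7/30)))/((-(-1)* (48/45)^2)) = 50625/16576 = 3.05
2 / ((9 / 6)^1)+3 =13 / 3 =4.33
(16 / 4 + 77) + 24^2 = 657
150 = 150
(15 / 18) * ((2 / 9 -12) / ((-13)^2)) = -265 / 4563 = -0.06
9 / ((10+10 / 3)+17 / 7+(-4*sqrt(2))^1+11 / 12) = 28224*sqrt(2) / 193001+117684 / 193001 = 0.82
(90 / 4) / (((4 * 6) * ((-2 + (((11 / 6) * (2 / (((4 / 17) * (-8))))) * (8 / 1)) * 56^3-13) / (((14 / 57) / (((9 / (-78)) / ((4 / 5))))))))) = 91 / 155991767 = 0.00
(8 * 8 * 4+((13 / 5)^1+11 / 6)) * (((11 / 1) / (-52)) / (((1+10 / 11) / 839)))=-61012919 / 2520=-24211.48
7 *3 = 21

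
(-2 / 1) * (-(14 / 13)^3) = 5488 / 2197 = 2.50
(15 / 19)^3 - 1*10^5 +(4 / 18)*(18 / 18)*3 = -2057676157 / 20577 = -99998.84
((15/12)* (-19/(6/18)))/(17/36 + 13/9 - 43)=855/493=1.73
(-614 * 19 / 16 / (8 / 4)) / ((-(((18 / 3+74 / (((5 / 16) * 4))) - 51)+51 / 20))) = 5833 / 268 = 21.76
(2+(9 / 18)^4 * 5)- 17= -235 / 16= -14.69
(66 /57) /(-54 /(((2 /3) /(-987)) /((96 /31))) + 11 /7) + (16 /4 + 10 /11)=55121620364 /11228467525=4.91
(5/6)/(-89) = -5/534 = -0.01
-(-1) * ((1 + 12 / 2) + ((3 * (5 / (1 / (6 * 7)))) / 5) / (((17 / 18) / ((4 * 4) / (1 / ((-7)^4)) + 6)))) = 87141215 / 17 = 5125953.82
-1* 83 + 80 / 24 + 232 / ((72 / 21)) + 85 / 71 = -767 / 71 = -10.80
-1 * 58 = -58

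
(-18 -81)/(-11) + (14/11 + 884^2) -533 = 8590266/11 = 780933.27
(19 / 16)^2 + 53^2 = 719465 / 256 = 2810.41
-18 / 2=-9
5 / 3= 1.67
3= 3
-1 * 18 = -18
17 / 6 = 2.83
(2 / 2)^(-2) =1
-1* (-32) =32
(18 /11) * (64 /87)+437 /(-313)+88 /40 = 1002262 /499235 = 2.01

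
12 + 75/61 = 807/61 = 13.23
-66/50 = -33/25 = -1.32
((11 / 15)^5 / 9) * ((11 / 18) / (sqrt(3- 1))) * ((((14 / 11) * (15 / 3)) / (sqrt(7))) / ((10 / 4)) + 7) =161051 * sqrt(14) / 61509375 + 12400927 * sqrt(2) / 246037500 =0.08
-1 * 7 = -7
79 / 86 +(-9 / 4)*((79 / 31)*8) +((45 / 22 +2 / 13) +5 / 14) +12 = -81116557 / 2668666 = -30.40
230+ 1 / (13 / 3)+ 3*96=6737 / 13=518.23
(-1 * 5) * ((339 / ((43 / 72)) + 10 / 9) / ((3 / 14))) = -15407140 / 1161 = -13270.58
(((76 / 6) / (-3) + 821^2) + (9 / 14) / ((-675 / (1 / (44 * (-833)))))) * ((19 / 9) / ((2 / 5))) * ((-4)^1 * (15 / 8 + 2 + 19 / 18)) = -104979324793839847 / 1496281248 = -70160155.34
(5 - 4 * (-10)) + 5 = 50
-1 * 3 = -3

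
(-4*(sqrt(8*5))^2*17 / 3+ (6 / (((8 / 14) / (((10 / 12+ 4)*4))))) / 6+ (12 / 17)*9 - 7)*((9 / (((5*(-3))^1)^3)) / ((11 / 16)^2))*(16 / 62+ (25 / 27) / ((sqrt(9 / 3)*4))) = 570208*sqrt(3) / 1499553+ 18246656 / 14347575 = 1.93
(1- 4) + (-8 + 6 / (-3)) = -13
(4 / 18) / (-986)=-0.00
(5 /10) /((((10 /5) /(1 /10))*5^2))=1 /1000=0.00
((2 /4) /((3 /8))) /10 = 2 /15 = 0.13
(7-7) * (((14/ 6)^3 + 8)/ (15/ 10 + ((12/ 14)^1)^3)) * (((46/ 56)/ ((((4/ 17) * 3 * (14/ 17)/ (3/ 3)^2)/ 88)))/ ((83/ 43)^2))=0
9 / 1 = 9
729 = 729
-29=-29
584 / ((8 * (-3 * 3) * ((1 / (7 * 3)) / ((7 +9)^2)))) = -130816 / 3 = -43605.33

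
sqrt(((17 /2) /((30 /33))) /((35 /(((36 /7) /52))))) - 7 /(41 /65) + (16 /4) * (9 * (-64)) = -94919 /41 + 3 * sqrt(2431) /910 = -2314.94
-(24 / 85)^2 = -576 / 7225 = -0.08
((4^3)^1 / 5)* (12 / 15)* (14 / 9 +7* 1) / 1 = 87.61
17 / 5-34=-153 / 5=-30.60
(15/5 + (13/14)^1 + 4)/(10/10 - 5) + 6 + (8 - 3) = 505/56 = 9.02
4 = 4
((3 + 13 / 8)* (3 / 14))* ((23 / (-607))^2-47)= -961069857 / 20633144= -46.58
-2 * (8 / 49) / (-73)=16 / 3577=0.00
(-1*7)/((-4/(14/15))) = 49/30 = 1.63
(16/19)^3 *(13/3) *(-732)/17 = -12992512/116603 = -111.43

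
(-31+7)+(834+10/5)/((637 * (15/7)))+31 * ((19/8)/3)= 4201/3640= 1.15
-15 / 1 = -15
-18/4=-9/2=-4.50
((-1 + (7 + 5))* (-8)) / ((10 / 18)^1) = -158.40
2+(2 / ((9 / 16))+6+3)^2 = 12931 / 81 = 159.64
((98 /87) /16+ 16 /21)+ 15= 77135 /4872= 15.83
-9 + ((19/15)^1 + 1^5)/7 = -911/105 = -8.68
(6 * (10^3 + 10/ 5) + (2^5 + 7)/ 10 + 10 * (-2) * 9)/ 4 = 58359/ 40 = 1458.98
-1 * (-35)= 35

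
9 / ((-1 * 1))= -9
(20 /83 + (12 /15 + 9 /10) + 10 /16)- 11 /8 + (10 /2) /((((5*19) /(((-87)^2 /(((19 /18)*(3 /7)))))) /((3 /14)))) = 113794557 /599260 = 189.89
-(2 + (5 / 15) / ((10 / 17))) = -77 / 30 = -2.57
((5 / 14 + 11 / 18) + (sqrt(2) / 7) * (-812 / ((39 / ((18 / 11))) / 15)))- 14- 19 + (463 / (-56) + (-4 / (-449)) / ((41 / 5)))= -10440 * sqrt(2) / 143- 373895119 / 9278136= -143.55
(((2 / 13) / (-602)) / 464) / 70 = -1 / 127094240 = -0.00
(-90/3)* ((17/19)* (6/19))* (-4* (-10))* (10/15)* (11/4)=-224400/361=-621.61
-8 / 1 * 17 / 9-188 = -1828 / 9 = -203.11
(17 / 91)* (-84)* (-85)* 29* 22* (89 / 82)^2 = 21907347330 / 21853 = 1002486.95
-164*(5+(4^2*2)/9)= -12628/9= -1403.11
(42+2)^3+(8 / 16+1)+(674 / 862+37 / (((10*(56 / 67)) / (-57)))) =20499659407 / 241360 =84933.96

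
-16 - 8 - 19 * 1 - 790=-833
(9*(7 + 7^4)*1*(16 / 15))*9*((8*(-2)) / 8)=-2080512 / 5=-416102.40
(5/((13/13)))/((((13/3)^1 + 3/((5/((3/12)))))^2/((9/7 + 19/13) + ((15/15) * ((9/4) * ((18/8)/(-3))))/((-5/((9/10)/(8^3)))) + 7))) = 2.42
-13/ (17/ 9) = -117/ 17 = -6.88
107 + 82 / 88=4749 / 44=107.93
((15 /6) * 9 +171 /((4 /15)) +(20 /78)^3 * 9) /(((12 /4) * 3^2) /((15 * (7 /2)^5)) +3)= 1470873428675 /6654089052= 221.05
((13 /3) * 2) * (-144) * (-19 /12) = 1976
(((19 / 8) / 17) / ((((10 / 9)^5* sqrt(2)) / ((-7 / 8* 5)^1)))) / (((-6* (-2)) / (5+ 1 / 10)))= -7853517* sqrt(2) / 102400000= -0.11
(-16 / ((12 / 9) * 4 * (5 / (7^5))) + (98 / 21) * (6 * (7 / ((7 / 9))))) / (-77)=7023 / 55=127.69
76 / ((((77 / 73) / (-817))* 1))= -4532716 / 77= -58866.44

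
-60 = -60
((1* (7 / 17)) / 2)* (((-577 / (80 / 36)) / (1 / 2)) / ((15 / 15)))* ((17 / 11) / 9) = -4039 / 220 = -18.36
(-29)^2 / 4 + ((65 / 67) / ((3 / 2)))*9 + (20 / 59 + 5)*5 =3838613 / 15812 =242.77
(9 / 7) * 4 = 36 / 7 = 5.14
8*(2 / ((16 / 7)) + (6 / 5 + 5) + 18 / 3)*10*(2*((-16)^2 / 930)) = 267776 / 465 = 575.86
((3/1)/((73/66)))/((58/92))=9108/2117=4.30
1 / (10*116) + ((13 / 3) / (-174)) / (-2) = 139 / 10440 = 0.01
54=54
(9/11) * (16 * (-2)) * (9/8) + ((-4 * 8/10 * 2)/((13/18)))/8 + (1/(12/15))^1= -83833/2860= -29.31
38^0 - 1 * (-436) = 437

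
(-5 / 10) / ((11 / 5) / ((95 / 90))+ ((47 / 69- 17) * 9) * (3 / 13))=28405 / 1807056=0.02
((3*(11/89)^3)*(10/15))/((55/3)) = 726/3524845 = 0.00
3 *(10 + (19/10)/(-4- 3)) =2043/70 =29.19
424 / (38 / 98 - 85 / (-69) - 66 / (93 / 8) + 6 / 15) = -111099660 / 958439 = -115.92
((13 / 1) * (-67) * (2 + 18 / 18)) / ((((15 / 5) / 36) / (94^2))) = -277061616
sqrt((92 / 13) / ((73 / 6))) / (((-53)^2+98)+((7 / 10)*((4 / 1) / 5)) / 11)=550*sqrt(130962) / 758667611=0.00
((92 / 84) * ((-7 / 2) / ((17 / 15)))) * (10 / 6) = -575 / 102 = -5.64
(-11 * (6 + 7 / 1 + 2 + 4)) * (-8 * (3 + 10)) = 21736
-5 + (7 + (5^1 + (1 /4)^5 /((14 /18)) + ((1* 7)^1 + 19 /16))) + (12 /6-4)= 94537 /7168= 13.19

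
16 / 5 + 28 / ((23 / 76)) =11008 / 115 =95.72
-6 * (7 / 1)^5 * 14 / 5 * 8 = -11294304 / 5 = -2258860.80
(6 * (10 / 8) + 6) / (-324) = -1 / 24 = -0.04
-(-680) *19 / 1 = 12920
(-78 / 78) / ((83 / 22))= -22 / 83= -0.27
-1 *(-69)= 69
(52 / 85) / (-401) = -52 / 34085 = -0.00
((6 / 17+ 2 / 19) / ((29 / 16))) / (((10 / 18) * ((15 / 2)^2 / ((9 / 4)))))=21312 / 1170875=0.02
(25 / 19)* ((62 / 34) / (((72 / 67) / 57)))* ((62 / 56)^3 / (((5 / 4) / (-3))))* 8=-3316.11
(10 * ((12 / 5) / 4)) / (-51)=-2 / 17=-0.12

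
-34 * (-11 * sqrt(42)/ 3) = 374 * sqrt(42)/ 3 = 807.93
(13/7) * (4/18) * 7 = 26/9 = 2.89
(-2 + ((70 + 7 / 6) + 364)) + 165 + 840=1438.17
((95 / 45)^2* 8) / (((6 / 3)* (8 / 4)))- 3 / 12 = 2807 / 324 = 8.66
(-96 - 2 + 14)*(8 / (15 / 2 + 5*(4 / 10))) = -1344 / 19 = -70.74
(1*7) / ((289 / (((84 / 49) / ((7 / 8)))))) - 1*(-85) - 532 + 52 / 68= -902638 / 2023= -446.19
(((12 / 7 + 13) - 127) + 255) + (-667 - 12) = -3754 / 7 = -536.29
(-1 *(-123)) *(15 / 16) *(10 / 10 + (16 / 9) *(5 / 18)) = 24805 / 144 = 172.26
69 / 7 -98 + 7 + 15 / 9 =-1669 / 21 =-79.48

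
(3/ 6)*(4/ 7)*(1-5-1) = -10/ 7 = -1.43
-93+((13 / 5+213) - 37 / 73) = 44564 / 365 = 122.09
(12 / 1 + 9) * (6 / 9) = 14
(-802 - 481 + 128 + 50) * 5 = -5525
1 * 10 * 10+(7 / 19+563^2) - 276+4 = 6019150 / 19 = 316797.37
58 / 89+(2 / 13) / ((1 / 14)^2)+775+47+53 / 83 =853.44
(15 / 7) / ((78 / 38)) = 1.04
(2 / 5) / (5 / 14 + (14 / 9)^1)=252 / 1205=0.21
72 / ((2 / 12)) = 432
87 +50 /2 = 112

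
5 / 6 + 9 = 59 / 6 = 9.83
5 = 5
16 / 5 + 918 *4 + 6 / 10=18379 / 5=3675.80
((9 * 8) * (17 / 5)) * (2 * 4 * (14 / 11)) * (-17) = -2330496 / 55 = -42372.65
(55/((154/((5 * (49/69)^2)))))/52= 8575/495144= 0.02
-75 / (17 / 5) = -375 / 17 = -22.06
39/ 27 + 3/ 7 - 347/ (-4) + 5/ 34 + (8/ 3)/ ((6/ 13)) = 405043/ 4284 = 94.55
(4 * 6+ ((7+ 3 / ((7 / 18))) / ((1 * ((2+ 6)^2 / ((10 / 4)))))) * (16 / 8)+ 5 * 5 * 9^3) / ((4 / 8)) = 8176067 / 224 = 36500.30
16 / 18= 8 / 9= 0.89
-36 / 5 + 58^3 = 975524 / 5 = 195104.80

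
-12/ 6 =-2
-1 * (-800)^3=512000000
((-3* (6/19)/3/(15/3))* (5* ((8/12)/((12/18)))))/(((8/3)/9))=-1.07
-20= -20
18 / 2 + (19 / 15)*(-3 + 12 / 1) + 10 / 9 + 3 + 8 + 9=1868 / 45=41.51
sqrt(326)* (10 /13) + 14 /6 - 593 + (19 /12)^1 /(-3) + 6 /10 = -576.71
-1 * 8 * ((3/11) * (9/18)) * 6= -72/11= -6.55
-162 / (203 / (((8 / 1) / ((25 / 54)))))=-69984 / 5075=-13.79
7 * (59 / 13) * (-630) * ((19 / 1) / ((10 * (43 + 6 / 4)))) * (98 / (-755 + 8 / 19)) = 3467044 / 31239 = 110.98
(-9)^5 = -59049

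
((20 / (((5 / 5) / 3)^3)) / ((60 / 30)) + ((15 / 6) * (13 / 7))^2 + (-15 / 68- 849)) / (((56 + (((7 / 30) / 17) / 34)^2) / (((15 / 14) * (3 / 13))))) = -184862897878500 / 75079900240891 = -2.46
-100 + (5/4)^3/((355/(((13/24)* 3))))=-3634875/36352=-99.99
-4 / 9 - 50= -454 / 9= -50.44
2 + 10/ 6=11/ 3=3.67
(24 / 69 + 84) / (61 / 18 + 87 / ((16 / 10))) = 139680 / 95657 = 1.46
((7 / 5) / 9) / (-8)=-0.02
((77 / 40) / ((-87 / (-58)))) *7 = 539 / 60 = 8.98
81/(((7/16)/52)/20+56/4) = 1347840/232967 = 5.79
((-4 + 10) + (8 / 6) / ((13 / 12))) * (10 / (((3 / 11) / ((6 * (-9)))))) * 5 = -930600 / 13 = -71584.62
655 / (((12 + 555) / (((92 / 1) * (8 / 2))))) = 241040 / 567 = 425.11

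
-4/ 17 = -0.24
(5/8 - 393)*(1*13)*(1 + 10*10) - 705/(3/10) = -4140307/8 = -517538.38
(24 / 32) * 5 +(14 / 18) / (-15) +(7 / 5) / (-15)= 3.60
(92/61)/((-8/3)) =-69/122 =-0.57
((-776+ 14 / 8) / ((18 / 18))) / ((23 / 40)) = -30970 / 23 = -1346.52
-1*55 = -55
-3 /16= -0.19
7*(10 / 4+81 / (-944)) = 15953 / 944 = 16.90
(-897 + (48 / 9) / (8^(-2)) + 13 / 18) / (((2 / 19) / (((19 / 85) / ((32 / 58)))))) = -104574841 / 48960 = -2135.92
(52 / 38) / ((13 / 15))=30 / 19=1.58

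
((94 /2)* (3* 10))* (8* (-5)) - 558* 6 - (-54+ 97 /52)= -3104185 /52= -59695.87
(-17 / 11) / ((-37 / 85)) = 1445 / 407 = 3.55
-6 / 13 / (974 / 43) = -129 / 6331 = -0.02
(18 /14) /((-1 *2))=-9 /14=-0.64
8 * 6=48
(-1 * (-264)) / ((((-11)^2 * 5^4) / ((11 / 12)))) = 2 / 625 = 0.00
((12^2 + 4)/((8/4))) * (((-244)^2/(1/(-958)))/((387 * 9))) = -4220626112/3483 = -1211778.96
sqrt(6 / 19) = sqrt(114) / 19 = 0.56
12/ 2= 6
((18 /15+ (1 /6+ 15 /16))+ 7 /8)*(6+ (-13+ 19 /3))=-763 /360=-2.12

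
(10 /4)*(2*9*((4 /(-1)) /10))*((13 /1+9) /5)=-396 /5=-79.20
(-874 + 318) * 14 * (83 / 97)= -646072 / 97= -6660.54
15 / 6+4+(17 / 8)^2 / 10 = 4449 / 640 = 6.95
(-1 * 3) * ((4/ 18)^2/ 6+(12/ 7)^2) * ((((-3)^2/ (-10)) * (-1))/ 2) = -3509/ 882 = -3.98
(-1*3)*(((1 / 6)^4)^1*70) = -35 / 216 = -0.16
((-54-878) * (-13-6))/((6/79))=699466/3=233155.33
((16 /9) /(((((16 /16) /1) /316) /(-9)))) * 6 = -30336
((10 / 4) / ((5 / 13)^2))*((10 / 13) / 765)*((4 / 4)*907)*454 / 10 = 699.75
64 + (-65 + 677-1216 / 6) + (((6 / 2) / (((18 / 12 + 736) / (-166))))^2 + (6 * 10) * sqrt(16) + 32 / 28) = 32663909836 / 45688125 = 714.93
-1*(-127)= 127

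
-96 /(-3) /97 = 32 /97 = 0.33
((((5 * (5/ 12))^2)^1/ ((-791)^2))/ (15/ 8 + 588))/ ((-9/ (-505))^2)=159390625/ 4304874235662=0.00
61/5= 12.20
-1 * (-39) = 39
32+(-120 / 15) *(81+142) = -1752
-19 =-19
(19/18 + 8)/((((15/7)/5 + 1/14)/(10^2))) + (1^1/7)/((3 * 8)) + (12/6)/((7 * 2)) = 912875/504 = 1811.26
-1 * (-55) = 55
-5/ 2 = -2.50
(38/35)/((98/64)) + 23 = 40661/1715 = 23.71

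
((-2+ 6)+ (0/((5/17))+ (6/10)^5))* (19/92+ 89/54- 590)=-18616924079/7762500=-2398.32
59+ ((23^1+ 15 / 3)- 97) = -10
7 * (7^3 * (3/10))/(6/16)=9604/5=1920.80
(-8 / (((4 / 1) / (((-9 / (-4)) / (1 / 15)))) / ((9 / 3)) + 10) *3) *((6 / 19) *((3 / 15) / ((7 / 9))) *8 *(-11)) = 4618944 / 270389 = 17.08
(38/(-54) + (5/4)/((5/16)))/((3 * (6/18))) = 89/27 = 3.30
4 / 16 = 1 / 4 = 0.25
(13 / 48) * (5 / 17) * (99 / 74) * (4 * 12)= 6435 / 1258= 5.12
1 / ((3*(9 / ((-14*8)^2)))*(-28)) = -16.59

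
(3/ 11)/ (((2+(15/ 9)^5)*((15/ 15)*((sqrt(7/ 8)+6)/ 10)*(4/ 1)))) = 87480/ 11161601 - 3645*sqrt(14)/ 11161601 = 0.01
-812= -812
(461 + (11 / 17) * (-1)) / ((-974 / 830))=-3247790 / 8279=-392.29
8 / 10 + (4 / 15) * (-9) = -8 / 5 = -1.60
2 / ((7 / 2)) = 0.57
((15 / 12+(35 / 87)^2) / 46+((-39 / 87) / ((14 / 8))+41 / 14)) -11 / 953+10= 16844741789 / 1327239288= 12.69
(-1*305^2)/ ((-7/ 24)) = 2232600/ 7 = 318942.86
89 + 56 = 145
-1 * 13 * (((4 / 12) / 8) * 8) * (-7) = 91 / 3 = 30.33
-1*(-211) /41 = 5.15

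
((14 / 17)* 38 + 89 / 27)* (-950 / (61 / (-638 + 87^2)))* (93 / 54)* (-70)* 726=27449412462510500 / 83997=326790390877.18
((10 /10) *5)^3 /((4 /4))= 125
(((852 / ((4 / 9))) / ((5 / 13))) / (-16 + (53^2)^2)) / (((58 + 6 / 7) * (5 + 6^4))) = 58149 / 7048973209300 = 0.00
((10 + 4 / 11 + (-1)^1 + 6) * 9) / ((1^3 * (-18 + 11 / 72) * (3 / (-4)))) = 146016 / 14135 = 10.33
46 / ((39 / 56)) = 66.05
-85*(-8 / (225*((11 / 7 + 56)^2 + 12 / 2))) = 6664 / 7321635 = 0.00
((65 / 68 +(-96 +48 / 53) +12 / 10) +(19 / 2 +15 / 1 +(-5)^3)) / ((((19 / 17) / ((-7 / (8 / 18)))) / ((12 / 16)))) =658808829 / 322240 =2044.47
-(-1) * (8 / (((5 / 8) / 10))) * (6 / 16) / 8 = 6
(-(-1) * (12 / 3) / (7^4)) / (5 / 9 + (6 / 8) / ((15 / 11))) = 720 / 477799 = 0.00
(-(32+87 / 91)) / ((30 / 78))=-2999 / 35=-85.69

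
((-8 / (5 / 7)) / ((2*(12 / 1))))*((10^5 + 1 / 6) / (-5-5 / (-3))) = 4200007 / 300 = 14000.02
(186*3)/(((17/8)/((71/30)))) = 52824/85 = 621.46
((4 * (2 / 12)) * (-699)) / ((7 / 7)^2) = -466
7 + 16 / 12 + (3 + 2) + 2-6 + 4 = 40 / 3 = 13.33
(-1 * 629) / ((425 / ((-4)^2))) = -592 / 25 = -23.68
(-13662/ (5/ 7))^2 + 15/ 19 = 365834479.03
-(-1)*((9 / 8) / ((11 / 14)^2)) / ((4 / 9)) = 4.10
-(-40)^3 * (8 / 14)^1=256000 / 7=36571.43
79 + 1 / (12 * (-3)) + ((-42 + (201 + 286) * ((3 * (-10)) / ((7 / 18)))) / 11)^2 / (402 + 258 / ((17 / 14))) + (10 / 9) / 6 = 176017231577 / 9213372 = 19104.54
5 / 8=0.62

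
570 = 570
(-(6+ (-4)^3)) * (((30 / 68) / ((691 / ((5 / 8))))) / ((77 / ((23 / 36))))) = 16675 / 86833824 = 0.00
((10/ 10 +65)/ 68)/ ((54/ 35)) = 385/ 612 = 0.63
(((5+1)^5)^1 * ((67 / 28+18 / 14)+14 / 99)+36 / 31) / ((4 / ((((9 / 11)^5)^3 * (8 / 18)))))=1622118225594862418076 / 9971091380395158937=162.68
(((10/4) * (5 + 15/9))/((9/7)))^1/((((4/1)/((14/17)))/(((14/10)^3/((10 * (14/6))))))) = 0.31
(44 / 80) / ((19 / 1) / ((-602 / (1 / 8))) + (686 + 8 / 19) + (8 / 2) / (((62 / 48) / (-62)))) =0.00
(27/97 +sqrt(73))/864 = 1/3104 +sqrt(73)/864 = 0.01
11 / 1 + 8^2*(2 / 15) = 19.53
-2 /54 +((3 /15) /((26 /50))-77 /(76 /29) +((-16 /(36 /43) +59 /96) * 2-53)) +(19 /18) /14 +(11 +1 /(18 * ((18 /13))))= -241806443 /2240784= -107.91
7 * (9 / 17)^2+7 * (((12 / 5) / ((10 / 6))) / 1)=87003 / 7225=12.04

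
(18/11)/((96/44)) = 3/4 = 0.75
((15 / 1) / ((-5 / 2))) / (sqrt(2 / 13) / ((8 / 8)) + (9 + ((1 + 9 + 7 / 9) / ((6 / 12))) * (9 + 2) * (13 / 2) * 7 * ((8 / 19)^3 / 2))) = -122361216388398 / 8395270605395251 + 22864298166 * sqrt(26) / 8395270605395251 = -0.01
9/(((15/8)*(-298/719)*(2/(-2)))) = 8628/745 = 11.58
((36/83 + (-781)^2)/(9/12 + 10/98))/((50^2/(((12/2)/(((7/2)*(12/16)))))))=5670201488/8663125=654.52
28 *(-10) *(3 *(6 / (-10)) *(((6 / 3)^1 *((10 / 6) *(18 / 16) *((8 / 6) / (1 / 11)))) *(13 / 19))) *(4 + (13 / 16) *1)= 3468465 / 38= 91275.39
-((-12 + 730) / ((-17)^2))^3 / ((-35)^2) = -370146232 / 29568522025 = -0.01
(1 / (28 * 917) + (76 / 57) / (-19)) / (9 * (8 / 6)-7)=-102647 / 7317660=-0.01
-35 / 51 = -0.69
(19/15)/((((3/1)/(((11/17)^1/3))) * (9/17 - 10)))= -209/21735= -0.01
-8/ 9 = -0.89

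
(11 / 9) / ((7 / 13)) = 143 / 63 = 2.27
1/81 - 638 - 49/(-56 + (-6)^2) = -1029571/1620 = -635.54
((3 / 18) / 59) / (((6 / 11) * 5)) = 11 / 10620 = 0.00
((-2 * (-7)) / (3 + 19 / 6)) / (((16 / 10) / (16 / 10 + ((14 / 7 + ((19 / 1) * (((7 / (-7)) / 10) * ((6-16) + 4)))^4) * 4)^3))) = 790718344231753450979172 / 1806640625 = 437673288915305.69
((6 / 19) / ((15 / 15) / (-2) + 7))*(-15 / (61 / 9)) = -1620 / 15067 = -0.11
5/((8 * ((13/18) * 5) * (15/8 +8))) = 18/1027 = 0.02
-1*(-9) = 9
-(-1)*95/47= 95/47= 2.02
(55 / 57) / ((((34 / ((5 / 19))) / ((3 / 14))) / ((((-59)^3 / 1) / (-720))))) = 11295845 / 24744384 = 0.46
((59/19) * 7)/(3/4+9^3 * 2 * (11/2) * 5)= 1652/3047277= 0.00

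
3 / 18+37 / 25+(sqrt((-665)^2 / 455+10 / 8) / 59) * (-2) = 247 / 150 - sqrt(657865) / 767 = 0.59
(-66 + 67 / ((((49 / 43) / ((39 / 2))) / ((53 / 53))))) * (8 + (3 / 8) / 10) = 68087913 / 7840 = 8684.68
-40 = -40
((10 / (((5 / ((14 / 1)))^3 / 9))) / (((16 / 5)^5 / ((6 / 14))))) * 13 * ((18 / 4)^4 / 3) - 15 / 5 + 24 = 4723796721 / 1048576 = 4504.96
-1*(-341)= 341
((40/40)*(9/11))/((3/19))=57/11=5.18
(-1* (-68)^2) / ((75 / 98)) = -453152 / 75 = -6042.03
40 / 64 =5 / 8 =0.62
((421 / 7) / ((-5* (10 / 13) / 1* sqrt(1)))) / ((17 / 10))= -5473 / 595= -9.20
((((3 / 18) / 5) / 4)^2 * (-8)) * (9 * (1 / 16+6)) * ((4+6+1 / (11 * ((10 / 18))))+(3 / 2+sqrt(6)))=-124451 / 352000 - 97 * sqrt(6) / 3200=-0.43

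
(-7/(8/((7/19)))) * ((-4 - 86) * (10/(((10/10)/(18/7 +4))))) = 36225/19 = 1906.58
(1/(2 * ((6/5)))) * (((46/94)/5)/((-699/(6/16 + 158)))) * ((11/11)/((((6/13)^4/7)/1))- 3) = -5712772499/4087438848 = -1.40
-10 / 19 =-0.53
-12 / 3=-4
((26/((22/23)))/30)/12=299/3960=0.08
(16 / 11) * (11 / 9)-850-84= -932.22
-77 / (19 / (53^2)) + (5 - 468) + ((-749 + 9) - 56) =-240214 / 19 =-12642.84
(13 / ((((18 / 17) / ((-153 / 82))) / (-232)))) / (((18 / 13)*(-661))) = -1416389 / 243909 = -5.81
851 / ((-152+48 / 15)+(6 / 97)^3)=-3883423615 / 679027632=-5.72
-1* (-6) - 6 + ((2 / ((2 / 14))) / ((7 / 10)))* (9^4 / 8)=16402.50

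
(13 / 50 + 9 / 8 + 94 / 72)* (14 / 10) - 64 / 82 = 1101941 / 369000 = 2.99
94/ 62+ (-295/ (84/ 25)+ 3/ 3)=-222073/ 2604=-85.28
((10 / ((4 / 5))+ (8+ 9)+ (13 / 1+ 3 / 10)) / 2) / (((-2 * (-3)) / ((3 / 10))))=107 / 100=1.07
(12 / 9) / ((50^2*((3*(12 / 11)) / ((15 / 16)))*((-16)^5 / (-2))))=11 / 37748736000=0.00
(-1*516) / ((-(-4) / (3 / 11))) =-387 / 11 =-35.18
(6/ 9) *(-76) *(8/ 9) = -1216/ 27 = -45.04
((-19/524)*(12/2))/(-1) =57/262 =0.22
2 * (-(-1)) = 2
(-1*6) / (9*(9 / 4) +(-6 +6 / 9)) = -72 / 179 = -0.40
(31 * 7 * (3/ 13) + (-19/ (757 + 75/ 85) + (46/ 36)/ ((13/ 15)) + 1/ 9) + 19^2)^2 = 386910192863313025/ 2272339175184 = 170269.56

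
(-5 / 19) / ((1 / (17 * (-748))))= 63580 / 19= 3346.32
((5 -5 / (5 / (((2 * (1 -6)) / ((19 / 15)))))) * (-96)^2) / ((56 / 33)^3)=3234330 / 133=24318.27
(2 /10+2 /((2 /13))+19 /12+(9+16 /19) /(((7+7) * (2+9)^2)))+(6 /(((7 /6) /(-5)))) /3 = 545791 /87780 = 6.22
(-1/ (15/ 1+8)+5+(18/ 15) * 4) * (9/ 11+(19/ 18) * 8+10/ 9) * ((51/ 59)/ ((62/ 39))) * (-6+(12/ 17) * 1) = -12256218/ 42067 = -291.35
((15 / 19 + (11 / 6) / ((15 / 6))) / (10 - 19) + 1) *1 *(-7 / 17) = -14917 / 43605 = -0.34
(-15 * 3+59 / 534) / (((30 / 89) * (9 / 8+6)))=-47942 / 2565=-18.69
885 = 885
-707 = -707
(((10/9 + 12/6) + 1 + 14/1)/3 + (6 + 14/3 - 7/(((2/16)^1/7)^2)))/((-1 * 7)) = 592253/189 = 3133.61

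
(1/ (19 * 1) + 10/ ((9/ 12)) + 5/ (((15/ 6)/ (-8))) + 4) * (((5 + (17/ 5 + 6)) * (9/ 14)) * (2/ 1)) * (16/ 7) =273024/ 4655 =58.65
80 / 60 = 4 / 3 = 1.33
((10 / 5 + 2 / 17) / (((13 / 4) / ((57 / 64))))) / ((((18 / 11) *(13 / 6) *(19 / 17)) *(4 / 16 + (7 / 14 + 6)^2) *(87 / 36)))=594 / 416585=0.00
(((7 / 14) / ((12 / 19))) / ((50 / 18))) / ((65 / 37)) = 0.16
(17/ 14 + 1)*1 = 31/ 14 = 2.21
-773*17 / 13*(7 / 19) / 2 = -91987 / 494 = -186.21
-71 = -71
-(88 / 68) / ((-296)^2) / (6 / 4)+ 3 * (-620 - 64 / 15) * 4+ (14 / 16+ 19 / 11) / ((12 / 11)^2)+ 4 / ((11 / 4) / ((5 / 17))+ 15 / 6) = -79306169736019 / 10590145920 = -7488.68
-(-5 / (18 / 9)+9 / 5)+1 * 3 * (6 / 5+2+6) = 283 / 10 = 28.30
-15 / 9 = -5 / 3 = -1.67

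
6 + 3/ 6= 13/ 2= 6.50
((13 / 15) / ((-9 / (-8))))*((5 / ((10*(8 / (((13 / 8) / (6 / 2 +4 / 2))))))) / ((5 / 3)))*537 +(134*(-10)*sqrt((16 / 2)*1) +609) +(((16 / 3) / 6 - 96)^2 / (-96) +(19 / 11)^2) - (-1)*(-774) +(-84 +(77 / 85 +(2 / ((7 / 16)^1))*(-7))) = -2680*sqrt(2) - 366190108733 / 999702000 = -4156.39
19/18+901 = 16237/18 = 902.06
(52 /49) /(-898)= -26 /22001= -0.00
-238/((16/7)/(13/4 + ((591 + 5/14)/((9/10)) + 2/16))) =-39610459/576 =-68768.16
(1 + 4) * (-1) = -5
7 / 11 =0.64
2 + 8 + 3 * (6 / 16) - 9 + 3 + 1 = 6.12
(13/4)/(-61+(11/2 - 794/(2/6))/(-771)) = -10023/178618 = -0.06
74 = 74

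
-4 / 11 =-0.36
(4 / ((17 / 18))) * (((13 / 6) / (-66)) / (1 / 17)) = -26 / 11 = -2.36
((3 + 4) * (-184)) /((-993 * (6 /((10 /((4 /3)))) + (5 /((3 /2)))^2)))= 2415 /22177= 0.11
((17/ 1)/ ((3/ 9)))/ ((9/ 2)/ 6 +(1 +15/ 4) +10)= 102/ 31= 3.29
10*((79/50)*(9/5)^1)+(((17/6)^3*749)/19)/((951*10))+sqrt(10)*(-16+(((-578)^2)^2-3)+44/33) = 5568328673/195145200+334836357115*sqrt(10)/3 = 352948510667.51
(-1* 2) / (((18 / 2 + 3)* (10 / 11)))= -11 / 60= -0.18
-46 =-46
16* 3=48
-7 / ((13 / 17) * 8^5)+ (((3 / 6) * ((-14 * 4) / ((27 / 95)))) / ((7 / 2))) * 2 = -647498893 / 11501568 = -56.30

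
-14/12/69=-7/414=-0.02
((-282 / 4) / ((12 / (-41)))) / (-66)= -1927 / 528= -3.65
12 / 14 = 6 / 7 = 0.86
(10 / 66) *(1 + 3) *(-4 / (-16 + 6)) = 8 / 33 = 0.24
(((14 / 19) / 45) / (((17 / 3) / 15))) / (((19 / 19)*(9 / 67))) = 938 / 2907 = 0.32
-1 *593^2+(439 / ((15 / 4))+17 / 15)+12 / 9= -5272942 / 15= -351529.47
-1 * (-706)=706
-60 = -60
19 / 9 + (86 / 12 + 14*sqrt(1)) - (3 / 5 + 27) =-389 / 90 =-4.32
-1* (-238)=238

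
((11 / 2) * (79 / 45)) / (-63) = -869 / 5670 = -0.15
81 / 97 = 0.84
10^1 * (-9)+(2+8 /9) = -784 /9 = -87.11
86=86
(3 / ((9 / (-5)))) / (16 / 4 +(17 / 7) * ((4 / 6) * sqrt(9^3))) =-35 / 1002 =-0.03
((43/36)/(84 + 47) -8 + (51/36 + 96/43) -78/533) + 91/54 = -34955183/12471462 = -2.80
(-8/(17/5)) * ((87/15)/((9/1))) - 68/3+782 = 115946/153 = 757.82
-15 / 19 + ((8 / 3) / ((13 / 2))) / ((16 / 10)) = -395 / 741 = -0.53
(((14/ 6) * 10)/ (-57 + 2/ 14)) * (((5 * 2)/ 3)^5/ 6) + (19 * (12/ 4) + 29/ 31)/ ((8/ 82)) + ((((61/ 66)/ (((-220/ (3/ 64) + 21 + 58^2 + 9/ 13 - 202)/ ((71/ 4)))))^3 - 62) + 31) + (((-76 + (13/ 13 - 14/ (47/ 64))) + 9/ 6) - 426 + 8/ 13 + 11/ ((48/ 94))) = 43892869132612315243019291297161/ 1146483133151834942605975781376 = 38.28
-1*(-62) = 62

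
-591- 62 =-653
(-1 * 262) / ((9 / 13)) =-3406 / 9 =-378.44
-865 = -865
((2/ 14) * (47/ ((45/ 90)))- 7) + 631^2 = 2787172/ 7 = 398167.43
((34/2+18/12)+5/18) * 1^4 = 169/9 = 18.78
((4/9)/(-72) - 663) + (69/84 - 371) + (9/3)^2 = -2322851/2268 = -1024.18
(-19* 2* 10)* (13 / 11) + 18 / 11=-4922 / 11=-447.45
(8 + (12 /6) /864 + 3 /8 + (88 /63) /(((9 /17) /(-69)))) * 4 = -58355 /84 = -694.70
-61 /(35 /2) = -122 /35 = -3.49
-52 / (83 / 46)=-2392 / 83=-28.82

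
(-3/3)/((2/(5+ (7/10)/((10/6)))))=-271/100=-2.71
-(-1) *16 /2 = 8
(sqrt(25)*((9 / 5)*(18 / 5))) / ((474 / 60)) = 324 / 79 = 4.10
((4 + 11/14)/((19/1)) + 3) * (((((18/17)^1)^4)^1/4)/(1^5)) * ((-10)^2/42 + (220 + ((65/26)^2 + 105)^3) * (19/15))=4435029765561015/2488257632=1782383.67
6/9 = 2/3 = 0.67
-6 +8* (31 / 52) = -1.23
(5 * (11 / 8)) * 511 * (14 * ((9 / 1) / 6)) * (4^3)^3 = 19339837440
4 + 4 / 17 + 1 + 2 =123 / 17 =7.24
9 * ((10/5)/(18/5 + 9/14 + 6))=420/239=1.76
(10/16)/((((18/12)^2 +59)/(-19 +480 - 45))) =208/49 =4.24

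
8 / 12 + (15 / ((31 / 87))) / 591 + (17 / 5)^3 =91700948 / 2290125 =40.04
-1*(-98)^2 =-9604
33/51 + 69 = 1184/17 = 69.65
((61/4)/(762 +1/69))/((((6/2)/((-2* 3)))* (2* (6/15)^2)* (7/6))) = -315675/2944424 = -0.11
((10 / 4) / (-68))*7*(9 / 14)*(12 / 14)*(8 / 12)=-45 / 476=-0.09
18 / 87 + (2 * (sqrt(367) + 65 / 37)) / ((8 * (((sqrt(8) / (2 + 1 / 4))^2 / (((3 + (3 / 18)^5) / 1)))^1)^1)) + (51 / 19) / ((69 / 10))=32951395553 / 23047421952 + 23329 * sqrt(367) / 49152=10.52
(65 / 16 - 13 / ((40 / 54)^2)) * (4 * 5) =-1963 / 5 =-392.60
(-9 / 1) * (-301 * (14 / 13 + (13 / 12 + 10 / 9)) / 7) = 1266.02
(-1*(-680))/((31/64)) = 43520/31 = 1403.87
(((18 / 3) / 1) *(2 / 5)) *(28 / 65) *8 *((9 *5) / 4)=6048 / 65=93.05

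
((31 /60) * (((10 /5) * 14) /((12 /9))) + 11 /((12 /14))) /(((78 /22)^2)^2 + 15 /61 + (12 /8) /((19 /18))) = 24112833899 /162573871860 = 0.15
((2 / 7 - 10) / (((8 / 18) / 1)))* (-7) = 153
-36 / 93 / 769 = -12 / 23839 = -0.00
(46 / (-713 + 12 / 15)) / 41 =-230 / 146001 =-0.00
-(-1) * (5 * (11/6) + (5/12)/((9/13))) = 1055/108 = 9.77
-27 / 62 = -0.44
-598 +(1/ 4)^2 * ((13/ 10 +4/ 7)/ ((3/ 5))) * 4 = -100333/ 168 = -597.22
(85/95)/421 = 17/7999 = 0.00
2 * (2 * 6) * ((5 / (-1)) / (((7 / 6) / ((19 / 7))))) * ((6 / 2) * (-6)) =246240 / 49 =5025.31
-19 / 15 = -1.27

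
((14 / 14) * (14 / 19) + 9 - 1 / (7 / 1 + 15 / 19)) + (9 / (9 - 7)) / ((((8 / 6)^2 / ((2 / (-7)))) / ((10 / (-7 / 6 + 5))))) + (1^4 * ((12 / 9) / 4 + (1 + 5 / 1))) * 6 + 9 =12387159 / 226366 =54.72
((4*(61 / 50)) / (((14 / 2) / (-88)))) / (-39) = 10736 / 6825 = 1.57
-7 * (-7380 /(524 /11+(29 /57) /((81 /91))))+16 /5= 13157455492 /12241685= 1074.81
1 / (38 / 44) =22 / 19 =1.16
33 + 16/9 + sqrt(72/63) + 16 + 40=2 * sqrt(14)/7 + 817/9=91.85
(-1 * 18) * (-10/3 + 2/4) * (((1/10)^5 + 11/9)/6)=18700153/1800000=10.39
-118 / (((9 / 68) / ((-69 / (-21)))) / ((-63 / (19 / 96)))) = 932473.26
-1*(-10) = 10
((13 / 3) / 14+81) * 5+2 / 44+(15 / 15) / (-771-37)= 75889553 / 186648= 406.59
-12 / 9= -4 / 3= -1.33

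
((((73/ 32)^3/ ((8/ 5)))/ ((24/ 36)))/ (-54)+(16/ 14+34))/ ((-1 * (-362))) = 2307931669/ 23913824256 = 0.10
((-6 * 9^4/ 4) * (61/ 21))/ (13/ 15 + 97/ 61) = -366202215/ 31472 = -11635.81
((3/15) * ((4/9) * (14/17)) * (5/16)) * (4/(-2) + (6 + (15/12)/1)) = 49/408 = 0.12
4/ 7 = 0.57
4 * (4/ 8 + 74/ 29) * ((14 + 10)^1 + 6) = 10620/ 29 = 366.21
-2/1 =-2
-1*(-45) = 45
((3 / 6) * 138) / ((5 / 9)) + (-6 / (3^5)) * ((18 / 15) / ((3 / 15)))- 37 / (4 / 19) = -27917 / 540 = -51.70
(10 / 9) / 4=5 / 18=0.28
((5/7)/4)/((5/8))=2/7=0.29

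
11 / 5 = 2.20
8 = 8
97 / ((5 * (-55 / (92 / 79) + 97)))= 8924 / 22895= 0.39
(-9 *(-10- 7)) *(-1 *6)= -918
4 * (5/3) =20/3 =6.67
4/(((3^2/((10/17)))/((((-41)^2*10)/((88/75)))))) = 2101250/561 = 3745.54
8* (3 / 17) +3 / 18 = 161 / 102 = 1.58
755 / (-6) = -755 / 6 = -125.83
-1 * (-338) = 338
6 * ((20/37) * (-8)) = -960/37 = -25.95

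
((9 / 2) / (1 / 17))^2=23409 / 4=5852.25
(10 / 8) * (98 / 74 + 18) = 3575 / 148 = 24.16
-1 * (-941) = 941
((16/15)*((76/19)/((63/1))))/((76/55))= 176/3591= 0.05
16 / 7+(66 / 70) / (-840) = 2.28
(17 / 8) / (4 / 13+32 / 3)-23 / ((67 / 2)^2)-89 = -1365298705 / 15370336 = -88.83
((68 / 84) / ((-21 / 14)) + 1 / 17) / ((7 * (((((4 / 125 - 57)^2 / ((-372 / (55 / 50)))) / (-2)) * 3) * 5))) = -3991250000 / 4181789497347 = -0.00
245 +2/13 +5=3252/13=250.15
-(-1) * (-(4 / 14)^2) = -4 / 49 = -0.08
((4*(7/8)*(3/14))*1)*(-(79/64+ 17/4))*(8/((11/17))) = -17901/352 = -50.86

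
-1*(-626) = 626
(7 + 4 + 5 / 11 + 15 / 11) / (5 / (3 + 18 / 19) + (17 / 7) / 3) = 14805 / 2398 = 6.17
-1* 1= -1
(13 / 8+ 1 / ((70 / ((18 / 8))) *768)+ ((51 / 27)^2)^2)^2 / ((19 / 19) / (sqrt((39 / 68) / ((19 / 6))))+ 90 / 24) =592493321444708307637 / 6548828412460400640 - 45576409341900639049 *sqrt(8398) / 73674319640179507200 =33.78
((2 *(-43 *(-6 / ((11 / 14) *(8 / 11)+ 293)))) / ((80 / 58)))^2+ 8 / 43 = 3651783963 / 2017667500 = 1.81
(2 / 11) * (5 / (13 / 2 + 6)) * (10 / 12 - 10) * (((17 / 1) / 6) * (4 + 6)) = -170 / 9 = -18.89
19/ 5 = 3.80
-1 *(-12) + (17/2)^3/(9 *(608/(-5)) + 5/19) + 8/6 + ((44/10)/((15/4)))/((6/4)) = 2535968369/187097400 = 13.55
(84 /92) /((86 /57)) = 1197 /1978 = 0.61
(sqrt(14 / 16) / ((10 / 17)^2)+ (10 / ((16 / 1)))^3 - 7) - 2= -4483 / 512+ 289 *sqrt(14) / 400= -6.05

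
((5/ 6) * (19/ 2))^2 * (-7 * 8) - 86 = -64723/ 18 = -3595.72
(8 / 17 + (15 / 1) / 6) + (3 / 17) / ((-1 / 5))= 71 / 34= 2.09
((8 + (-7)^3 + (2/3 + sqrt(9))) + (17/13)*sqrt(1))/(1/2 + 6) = -25742/507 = -50.77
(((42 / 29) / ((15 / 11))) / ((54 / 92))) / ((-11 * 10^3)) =-161 / 978750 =-0.00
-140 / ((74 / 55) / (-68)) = 261800 / 37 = 7075.68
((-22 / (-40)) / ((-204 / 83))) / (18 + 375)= -913 / 1603440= -0.00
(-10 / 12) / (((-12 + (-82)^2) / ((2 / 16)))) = -5 / 322176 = -0.00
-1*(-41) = 41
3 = 3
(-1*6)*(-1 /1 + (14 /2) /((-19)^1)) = 156 /19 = 8.21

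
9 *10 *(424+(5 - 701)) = -24480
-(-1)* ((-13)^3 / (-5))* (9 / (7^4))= 19773 / 12005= 1.65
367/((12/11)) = 336.42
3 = 3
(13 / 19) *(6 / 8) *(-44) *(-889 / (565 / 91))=34705671 / 10735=3232.95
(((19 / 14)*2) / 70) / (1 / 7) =19 / 70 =0.27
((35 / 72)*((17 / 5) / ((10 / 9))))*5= 119 / 16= 7.44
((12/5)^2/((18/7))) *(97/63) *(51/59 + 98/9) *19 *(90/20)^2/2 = 11502163/1475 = 7798.08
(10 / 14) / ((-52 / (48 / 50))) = -6 / 455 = -0.01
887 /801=1.11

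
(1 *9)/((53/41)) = 6.96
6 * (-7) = -42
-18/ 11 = -1.64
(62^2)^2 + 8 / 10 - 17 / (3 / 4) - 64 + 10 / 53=11747119006 / 795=14776250.32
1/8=0.12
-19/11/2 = -19/22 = -0.86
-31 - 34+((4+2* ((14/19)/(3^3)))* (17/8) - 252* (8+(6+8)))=-2872997/513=-5600.38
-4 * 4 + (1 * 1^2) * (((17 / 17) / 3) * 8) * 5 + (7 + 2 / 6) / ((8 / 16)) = 12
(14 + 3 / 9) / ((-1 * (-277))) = 43 / 831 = 0.05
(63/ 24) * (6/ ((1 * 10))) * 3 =189/ 40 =4.72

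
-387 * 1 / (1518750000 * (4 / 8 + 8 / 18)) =-0.00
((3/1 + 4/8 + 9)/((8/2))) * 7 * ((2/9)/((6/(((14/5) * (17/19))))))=2.03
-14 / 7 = -2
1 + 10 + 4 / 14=79 / 7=11.29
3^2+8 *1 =17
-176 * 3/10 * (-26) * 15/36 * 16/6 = 4576/3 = 1525.33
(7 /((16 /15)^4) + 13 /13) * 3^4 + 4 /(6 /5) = 102693733 /196608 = 522.33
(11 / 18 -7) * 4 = -230 / 9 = -25.56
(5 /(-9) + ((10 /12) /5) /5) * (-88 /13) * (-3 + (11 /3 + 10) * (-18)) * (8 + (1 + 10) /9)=-14246452 /1755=-8117.64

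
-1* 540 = -540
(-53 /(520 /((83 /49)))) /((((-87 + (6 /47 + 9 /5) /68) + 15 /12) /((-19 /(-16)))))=804593 /336417536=0.00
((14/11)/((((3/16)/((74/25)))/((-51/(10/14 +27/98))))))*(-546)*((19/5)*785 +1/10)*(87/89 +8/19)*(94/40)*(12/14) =97396808654972736/20503375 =4750281778.24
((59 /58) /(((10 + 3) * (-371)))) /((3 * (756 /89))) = -5251 /634436712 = -0.00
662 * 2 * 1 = 1324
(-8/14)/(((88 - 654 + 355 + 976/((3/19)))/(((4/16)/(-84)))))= 0.00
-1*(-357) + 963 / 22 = 8817 / 22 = 400.77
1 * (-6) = -6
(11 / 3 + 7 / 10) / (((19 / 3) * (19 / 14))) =0.51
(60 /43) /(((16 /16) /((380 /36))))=1900 /129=14.73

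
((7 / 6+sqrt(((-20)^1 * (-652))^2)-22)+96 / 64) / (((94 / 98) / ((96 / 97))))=61249216 / 4559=13434.79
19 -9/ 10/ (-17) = 19.05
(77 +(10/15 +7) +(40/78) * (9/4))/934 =3347/36426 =0.09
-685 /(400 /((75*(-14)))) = 14385 /8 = 1798.12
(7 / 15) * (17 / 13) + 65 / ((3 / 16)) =22573 / 65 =347.28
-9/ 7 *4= -36/ 7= -5.14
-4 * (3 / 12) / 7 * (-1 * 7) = 1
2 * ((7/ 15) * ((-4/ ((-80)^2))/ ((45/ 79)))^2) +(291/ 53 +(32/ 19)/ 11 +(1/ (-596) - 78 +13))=-3809026065135786049/ 64170390240000000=-59.36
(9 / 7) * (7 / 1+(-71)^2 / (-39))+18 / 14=-14187 / 91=-155.90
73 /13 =5.62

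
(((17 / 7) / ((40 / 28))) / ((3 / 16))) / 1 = 136 / 15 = 9.07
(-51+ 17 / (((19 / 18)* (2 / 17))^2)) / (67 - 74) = -379542 / 2527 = -150.19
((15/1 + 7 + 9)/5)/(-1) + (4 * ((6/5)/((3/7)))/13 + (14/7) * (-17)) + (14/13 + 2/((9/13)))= -20693/585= -35.37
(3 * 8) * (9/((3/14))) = 1008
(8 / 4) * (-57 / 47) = -114 / 47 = -2.43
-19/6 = -3.17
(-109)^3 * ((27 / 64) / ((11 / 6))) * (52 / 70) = -1363665537 / 6160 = -221374.28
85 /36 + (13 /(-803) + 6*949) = 164669939 /28908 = 5696.34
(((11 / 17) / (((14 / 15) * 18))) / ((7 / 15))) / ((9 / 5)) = 0.05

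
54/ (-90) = -3/ 5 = -0.60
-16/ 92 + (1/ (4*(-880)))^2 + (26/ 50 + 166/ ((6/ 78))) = 615083741207/ 284979200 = 2158.35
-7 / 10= -0.70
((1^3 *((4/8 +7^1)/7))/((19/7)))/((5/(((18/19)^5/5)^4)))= 19122354324594117261656064/446380934808358253546097761875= 0.00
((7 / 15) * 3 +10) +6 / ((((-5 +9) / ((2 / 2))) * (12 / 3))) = 471 / 40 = 11.78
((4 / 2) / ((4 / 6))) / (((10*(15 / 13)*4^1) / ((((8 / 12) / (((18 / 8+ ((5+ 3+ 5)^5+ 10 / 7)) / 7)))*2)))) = 1274 / 779723025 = 0.00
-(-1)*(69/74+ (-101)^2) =754943/74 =10201.93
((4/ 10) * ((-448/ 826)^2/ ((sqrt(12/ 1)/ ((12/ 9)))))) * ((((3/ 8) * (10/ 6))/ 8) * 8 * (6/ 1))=1024 * sqrt(3)/ 10443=0.17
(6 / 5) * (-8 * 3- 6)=-36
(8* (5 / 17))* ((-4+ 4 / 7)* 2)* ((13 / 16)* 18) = -28080 / 119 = -235.97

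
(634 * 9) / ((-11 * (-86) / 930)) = 2653290 / 473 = 5609.49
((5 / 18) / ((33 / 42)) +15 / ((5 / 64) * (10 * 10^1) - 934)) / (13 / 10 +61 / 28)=0.10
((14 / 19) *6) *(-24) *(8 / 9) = -1792 / 19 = -94.32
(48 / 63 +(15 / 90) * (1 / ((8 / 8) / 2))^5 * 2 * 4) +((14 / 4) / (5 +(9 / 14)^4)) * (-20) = 41563024 / 1390487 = 29.89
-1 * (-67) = 67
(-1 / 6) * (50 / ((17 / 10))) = -4.90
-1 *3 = -3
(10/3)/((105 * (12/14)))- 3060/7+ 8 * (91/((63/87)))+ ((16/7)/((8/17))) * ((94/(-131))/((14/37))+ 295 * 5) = 1338548663/173313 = 7723.30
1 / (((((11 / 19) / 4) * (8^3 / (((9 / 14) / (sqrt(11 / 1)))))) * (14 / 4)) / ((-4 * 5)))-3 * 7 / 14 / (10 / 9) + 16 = 293 / 20-855 * sqrt(11) / 189728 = 14.64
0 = 0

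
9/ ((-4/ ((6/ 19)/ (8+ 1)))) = -0.08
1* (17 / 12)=17 / 12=1.42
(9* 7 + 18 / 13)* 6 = 386.31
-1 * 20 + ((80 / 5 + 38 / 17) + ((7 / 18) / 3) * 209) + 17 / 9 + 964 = 909937 / 918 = 991.22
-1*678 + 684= 6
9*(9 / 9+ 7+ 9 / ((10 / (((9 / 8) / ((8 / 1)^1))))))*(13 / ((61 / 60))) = 1825551 / 1952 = 935.22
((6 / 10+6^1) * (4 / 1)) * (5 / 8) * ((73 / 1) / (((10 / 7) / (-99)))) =-1669437 / 20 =-83471.85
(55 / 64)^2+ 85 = 351185 / 4096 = 85.74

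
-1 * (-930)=930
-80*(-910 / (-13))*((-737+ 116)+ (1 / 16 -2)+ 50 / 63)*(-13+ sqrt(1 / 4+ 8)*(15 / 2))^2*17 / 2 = 2699646158825 / 144 -17324217625*sqrt(33) / 6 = 2160867194.77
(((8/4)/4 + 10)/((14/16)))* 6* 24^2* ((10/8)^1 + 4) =217728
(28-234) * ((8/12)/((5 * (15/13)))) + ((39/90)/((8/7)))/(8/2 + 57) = -5226091/219600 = -23.80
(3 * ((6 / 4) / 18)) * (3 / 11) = 3 / 44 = 0.07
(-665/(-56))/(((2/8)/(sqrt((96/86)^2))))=2280/43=53.02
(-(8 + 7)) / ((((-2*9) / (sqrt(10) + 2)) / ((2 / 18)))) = 0.48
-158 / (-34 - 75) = 158 / 109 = 1.45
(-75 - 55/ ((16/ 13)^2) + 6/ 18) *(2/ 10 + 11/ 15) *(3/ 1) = -596603/ 1920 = -310.73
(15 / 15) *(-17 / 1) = -17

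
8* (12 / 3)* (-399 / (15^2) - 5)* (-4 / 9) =65024 / 675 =96.33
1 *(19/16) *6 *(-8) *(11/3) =-209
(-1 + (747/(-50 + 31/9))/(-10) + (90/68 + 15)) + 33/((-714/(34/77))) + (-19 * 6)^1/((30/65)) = -401542203/1745135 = -230.09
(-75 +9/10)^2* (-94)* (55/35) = -811071.08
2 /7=0.29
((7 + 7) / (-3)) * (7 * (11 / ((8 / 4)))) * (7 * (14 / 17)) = -52822 / 51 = -1035.73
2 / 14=1 / 7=0.14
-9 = -9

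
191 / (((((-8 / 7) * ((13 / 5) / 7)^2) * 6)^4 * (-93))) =-1032689787262109375 / 402712135027458048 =-2.56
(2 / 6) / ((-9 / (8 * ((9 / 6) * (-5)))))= 20 / 9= 2.22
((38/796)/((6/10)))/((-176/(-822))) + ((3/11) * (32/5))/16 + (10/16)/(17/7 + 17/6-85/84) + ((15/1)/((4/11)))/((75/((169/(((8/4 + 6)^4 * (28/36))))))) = 14018477327/21339422720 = 0.66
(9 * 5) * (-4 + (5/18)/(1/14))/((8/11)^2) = -605/64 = -9.45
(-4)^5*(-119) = 121856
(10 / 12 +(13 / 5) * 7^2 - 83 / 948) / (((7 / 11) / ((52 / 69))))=12408539 / 81765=151.76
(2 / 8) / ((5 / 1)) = 1 / 20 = 0.05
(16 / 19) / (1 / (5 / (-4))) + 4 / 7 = -64 / 133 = -0.48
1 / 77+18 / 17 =1403 / 1309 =1.07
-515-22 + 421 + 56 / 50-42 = -3922 / 25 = -156.88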